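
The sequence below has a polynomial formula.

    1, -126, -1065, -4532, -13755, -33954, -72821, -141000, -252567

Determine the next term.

First differences: -127, -939, -3467, -9223, -20199, -38867, -68179, -111567
Second differences: -812, -2528, -5756, -10976, -18668, -29312, -43388
Third differences: -1716, -3228, -5220, -7692, -10644, -14076
Fourth differences: -1512, -1992, -2472, -2952, -3432
Fifth differences: -480, -480, -480, -480
Constant fifth difference = -480, so extend:
-3432 − 480 = -3912;  -14076 − 3912 = -17988;  -43388 − 17988 = -61376;  -111567 − 61376 = -172943;  -252567 − 172943 = -425510

-425510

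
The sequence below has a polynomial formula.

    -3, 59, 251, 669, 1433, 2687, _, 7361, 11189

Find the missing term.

4599

Using the first 6 terms:
D1: 62, 192, 418, 764, 1254
D2: 130, 226, 346, 490
D3: 96, 120, 144
D4: 24, 24
Constant fourth difference = 24.
Extend forward: 144 + 24 = 168;  490 + 168 = 658;  1254 + 658 = 1912;  2687 + 1912 = 4599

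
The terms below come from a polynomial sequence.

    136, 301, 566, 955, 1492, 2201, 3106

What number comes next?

4231

D1: 165, 265, 389, 537, 709, 905
D2: 100, 124, 148, 172, 196
D3: 24, 24, 24, 24
Third differences constant at 24.
196 + 24 = 220;  905 + 220 = 1125;  3106 + 1125 = 4231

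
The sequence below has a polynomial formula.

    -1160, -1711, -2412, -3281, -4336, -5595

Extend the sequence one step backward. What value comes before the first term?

-741

Δ: -551, -701, -869, -1055, -1259
Δ²: -150, -168, -186, -204
Δ³: -18, -18, -18
The third differences are constant at -18.
Work back: -150 + 18 = -132;  -551 + 132 = -419;  -1160 + 419 = -741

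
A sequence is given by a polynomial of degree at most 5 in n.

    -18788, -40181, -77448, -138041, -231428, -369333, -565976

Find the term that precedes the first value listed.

-7593

D1: -21393  -37267  -60593  -93387  -137905  -196643
D2: -15874  -23326  -32794  -44518  -58738
D3: -7452  -9468  -11724  -14220
D4: -2016  -2256  -2496
D5: -240  -240
The fifth differences are constant at -240.
Work back: -2016 + 240 = -1776;  -7452 + 1776 = -5676;  -15874 + 5676 = -10198;  -21393 + 10198 = -11195;  -18788 + 11195 = -7593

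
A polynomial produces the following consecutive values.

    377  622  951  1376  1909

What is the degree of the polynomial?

First differences: 245, 329, 425, 533
Second differences: 84, 96, 108
Third differences: 12, 12
The third differences are constant, so the polynomial has degree 3.

3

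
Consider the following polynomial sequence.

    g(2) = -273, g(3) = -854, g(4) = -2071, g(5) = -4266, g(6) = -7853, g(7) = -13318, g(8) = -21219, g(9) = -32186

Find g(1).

Δ: -581  -1217  -2195  -3587  -5465  -7901  -10967
Δ²: -636  -978  -1392  -1878  -2436  -3066
Δ³: -342  -414  -486  -558  -630
Δ⁴: -72  -72  -72  -72
The fourth differences are constant at -72.
Work back: -342 + 72 = -270;  -636 + 270 = -366;  -581 + 366 = -215;  -273 + 215 = -58

-58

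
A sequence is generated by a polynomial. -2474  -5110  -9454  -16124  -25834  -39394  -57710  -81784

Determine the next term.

Δ: -2636, -4344, -6670, -9710, -13560, -18316, -24074
Δ²: -1708, -2326, -3040, -3850, -4756, -5758
Δ³: -618, -714, -810, -906, -1002
Δ⁴: -96, -96, -96, -96
Fourth differences constant at -96.
-1002 − 96 = -1098;  -5758 − 1098 = -6856;  -24074 − 6856 = -30930;  -81784 − 30930 = -112714

-112714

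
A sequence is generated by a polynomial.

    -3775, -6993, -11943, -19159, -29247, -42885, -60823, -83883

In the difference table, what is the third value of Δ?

D1: -3218, -4950, -7216, -10088, -13638, -17938, -23060
D2: -1732, -2266, -2872, -3550, -4300, -5122
D3: -534, -606, -678, -750, -822
D4: -72, -72, -72, -72

-7216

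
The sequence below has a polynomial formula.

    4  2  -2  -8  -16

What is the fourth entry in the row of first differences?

-8

D1: -2, -4, -6, -8
D2: -2, -2, -2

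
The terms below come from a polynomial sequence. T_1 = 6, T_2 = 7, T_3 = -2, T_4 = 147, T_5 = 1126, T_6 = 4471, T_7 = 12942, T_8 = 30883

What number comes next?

64582

1, -9, 149, 979, 3345, 8471, 17941
-10, 158, 830, 2366, 5126, 9470
168, 672, 1536, 2760, 4344
504, 864, 1224, 1584
360, 360, 360
The fifth differences are constant (360).
1584 + 360 = 1944;  4344 + 1944 = 6288;  9470 + 6288 = 15758;  17941 + 15758 = 33699;  30883 + 33699 = 64582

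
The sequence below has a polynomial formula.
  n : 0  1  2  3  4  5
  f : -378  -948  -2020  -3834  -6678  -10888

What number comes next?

-570 , -1072 , -1814 , -2844 , -4210
-502 , -742 , -1030 , -1366
-240 , -288 , -336
-48 , -48
Fourth differences constant at -48.
-336 − 48 = -384;  -1366 − 384 = -1750;  -4210 − 1750 = -5960;  -10888 − 5960 = -16848

-16848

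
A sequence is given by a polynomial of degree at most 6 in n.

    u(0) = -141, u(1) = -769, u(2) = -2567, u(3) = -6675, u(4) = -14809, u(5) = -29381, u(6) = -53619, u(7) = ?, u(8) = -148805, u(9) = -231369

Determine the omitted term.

-91687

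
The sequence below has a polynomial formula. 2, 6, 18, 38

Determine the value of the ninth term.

258

4, 12, 20
8, 8
Second differences constant at 8.
20 + 8 = 28;  38 + 28 = 66
28 + 8 = 36;  66 + 36 = 102
36 + 8 = 44;  102 + 44 = 146
44 + 8 = 52;  146 + 52 = 198
52 + 8 = 60;  198 + 60 = 258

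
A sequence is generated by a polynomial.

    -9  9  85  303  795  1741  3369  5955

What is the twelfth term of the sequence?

18, 76, 218, 492, 946, 1628, 2586
58, 142, 274, 454, 682, 958
84, 132, 180, 228, 276
48, 48, 48, 48
Constant fourth difference = 48, so extend:
276 + 48 = 324;  958 + 324 = 1282;  2586 + 1282 = 3868;  5955 + 3868 = 9823
324 + 48 = 372;  1282 + 372 = 1654;  3868 + 1654 = 5522;  9823 + 5522 = 15345
372 + 48 = 420;  1654 + 420 = 2074;  5522 + 2074 = 7596;  15345 + 7596 = 22941
420 + 48 = 468;  2074 + 468 = 2542;  7596 + 2542 = 10138;  22941 + 10138 = 33079

33079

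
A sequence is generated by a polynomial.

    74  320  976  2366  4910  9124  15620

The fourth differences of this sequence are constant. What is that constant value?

Δ: 246, 656, 1390, 2544, 4214, 6496
Δ²: 410, 734, 1154, 1670, 2282
Δ³: 324, 420, 516, 612
Δ⁴: 96, 96, 96

96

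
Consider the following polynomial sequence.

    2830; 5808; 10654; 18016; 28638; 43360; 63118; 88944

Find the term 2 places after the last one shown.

163408

Δ: 2978, 4846, 7362, 10622, 14722, 19758, 25826
Δ²: 1868, 2516, 3260, 4100, 5036, 6068
Δ³: 648, 744, 840, 936, 1032
Δ⁴: 96, 96, 96, 96
Fourth differences constant at 96.
1032 + 96 = 1128;  6068 + 1128 = 7196;  25826 + 7196 = 33022;  88944 + 33022 = 121966
1128 + 96 = 1224;  7196 + 1224 = 8420;  33022 + 8420 = 41442;  121966 + 41442 = 163408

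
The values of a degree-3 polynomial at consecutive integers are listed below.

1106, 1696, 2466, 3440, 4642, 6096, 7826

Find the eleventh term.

17986

D1: 590, 770, 974, 1202, 1454, 1730
D2: 180, 204, 228, 252, 276
D3: 24, 24, 24, 24
Constant third difference = 24, so extend:
276 + 24 = 300;  1730 + 300 = 2030;  7826 + 2030 = 9856
300 + 24 = 324;  2030 + 324 = 2354;  9856 + 2354 = 12210
324 + 24 = 348;  2354 + 348 = 2702;  12210 + 2702 = 14912
348 + 24 = 372;  2702 + 372 = 3074;  14912 + 3074 = 17986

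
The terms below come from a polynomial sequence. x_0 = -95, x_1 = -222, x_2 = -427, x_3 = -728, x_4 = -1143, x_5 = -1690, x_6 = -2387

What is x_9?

-5558

D1: -127 , -205 , -301 , -415 , -547 , -697
D2: -78 , -96 , -114 , -132 , -150
D3: -18 , -18 , -18 , -18
The third differences are constant (-18).
-150 − 18 = -168;  -697 − 168 = -865;  -2387 − 865 = -3252
-168 − 18 = -186;  -865 − 186 = -1051;  -3252 − 1051 = -4303
-186 − 18 = -204;  -1051 − 204 = -1255;  -4303 − 1255 = -5558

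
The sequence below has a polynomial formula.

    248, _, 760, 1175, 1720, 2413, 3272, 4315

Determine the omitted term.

457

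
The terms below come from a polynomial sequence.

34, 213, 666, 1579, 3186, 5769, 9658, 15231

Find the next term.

179, 453, 913, 1607, 2583, 3889, 5573
274, 460, 694, 976, 1306, 1684
186, 234, 282, 330, 378
48, 48, 48, 48
Constant fourth difference = 48, so extend:
378 + 48 = 426;  1684 + 426 = 2110;  5573 + 2110 = 7683;  15231 + 7683 = 22914

22914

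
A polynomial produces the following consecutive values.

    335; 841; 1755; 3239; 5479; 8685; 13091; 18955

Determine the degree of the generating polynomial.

4

506, 914, 1484, 2240, 3206, 4406, 5864
408, 570, 756, 966, 1200, 1458
162, 186, 210, 234, 258
24, 24, 24, 24
The fourth differences are constant, so the polynomial has degree 4.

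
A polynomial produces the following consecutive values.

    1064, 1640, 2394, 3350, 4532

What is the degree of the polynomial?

3

D1: 576, 754, 956, 1182
D2: 178, 202, 226
D3: 24, 24
The third differences are constant, so the polynomial has degree 3.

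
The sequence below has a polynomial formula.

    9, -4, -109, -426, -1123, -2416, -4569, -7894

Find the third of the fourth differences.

-48

First differences: -13, -105, -317, -697, -1293, -2153, -3325
Second differences: -92, -212, -380, -596, -860, -1172
Third differences: -120, -168, -216, -264, -312
Fourth differences: -48, -48, -48, -48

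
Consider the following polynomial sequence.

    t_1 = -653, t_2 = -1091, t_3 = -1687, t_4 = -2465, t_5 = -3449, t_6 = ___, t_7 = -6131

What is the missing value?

Using the first 5 terms:
-438  -596  -778  -984
-158  -182  -206
-24  -24
Constant third difference = -24.
Extend forward: -206 − 24 = -230;  -984 − 230 = -1214;  -3449 − 1214 = -4663

-4663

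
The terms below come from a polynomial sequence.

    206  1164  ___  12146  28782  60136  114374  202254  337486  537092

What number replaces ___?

4294

Using the last 7 terms:
16636  31354  54238  87880  135232  199606
14718  22884  33642  47352  64374
8166  10758  13710  17022
2592  2952  3312
360  360
Constant fifth difference = 360.
Extend backward: 2592 − 360 = 2232;  8166 − 2232 = 5934;  14718 − 5934 = 8784;  16636 − 8784 = 7852;  12146 − 7852 = 4294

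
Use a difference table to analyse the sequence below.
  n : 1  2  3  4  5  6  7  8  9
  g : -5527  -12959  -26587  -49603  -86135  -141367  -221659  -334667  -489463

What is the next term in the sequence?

-696655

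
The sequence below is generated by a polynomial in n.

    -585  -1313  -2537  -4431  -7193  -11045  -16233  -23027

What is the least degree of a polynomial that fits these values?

D1: -728, -1224, -1894, -2762, -3852, -5188, -6794
D2: -496, -670, -868, -1090, -1336, -1606
D3: -174, -198, -222, -246, -270
D4: -24, -24, -24, -24
The fourth differences are constant, so the polynomial has degree 4.

4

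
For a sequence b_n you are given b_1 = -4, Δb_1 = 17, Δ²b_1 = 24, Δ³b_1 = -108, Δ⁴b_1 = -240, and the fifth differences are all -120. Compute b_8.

-14081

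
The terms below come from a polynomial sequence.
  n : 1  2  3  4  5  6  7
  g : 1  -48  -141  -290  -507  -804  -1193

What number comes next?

-1686

First differences: -49  -93  -149  -217  -297  -389
Second differences: -44  -56  -68  -80  -92
Third differences: -12  -12  -12  -12
Constant third difference = -12, so extend:
-92 − 12 = -104;  -389 − 104 = -493;  -1193 − 493 = -1686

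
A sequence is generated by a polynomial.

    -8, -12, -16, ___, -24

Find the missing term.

Using the first 3 terms:
Δ: -4  -4
Constant first difference = -4.
Extend forward: -16 − 4 = -20

-20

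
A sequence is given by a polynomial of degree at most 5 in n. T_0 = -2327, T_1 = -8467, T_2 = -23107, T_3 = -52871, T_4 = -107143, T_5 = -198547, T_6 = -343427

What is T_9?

Δ: -6140  -14640  -29764  -54272  -91404  -144880
Δ²: -8500  -15124  -24508  -37132  -53476
Δ³: -6624  -9384  -12624  -16344
Δ⁴: -2760  -3240  -3720
Δ⁵: -480  -480
The fifth differences are constant (-480).
-3720 − 480 = -4200;  -16344 − 4200 = -20544;  -53476 − 20544 = -74020;  -144880 − 74020 = -218900;  -343427 − 218900 = -562327
-4200 − 480 = -4680;  -20544 − 4680 = -25224;  -74020 − 25224 = -99244;  -218900 − 99244 = -318144;  -562327 − 318144 = -880471
-4680 − 480 = -5160;  -25224 − 5160 = -30384;  -99244 − 30384 = -129628;  -318144 − 129628 = -447772;  -880471 − 447772 = -1328243

-1328243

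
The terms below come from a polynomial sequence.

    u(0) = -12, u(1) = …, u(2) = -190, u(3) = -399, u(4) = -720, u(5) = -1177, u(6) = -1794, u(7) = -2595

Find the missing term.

-69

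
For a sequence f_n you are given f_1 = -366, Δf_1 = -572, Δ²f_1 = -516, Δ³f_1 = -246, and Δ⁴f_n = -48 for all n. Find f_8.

Build the table forward from the leading diagonal:
Δ⁴: -48  -48  -48  -48  -48  -48  -48  -48
Δ³: -246  -294  -342  -390  -438  -486  -534  -582
Δ²: -516  -762  -1056  -1398  -1788  -2226  -2712  -3246
Δ: -572  -1088  -1850  -2906  -4304  -6092  -8318  -11030
f: -366  -938  -2026  -3876  -6782  -11086  -17178  -25496

-25496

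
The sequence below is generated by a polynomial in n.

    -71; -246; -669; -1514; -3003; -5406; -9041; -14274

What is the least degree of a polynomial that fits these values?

4

-175, -423, -845, -1489, -2403, -3635, -5233
-248, -422, -644, -914, -1232, -1598
-174, -222, -270, -318, -366
-48, -48, -48, -48
The fourth differences are constant, so the polynomial has degree 4.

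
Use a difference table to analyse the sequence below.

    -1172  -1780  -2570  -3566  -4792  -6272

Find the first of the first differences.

-608

First differences: -608, -790, -996, -1226, -1480
Second differences: -182, -206, -230, -254
Third differences: -24, -24, -24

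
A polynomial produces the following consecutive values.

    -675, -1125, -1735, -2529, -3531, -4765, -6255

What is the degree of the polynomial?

3

Δ: -450, -610, -794, -1002, -1234, -1490
Δ²: -160, -184, -208, -232, -256
Δ³: -24, -24, -24, -24
The third differences are constant, so the polynomial has degree 3.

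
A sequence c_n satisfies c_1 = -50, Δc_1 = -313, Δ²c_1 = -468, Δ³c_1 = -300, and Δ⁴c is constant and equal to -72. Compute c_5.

-5382

Build the table forward from the leading diagonal:
D4: -72  -72  -72  -72  -72
D3: -300  -372  -444  -516  -588
D2: -468  -768  -1140  -1584  -2100
D1: -313  -781  -1549  -2689  -4273
c: -50  -363  -1144  -2693  -5382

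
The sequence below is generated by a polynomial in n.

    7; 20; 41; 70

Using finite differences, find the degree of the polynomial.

13, 21, 29
8, 8
The second differences are constant, so the polynomial has degree 2.

2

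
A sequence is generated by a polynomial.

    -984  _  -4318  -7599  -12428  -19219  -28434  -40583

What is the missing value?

Using the last 6 terms:
Δ: -3281  -4829  -6791  -9215  -12149
Δ²: -1548  -1962  -2424  -2934
Δ³: -414  -462  -510
Δ⁴: -48  -48
Constant fourth difference = -48.
Extend backward: -414 + 48 = -366;  -1548 + 366 = -1182;  -3281 + 1182 = -2099;  -4318 + 2099 = -2219

-2219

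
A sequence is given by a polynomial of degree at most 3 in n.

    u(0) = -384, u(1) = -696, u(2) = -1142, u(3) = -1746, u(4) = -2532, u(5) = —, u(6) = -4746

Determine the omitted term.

-3524

Using the first 5 terms:
-312  -446  -604  -786
-134  -158  -182
-24  -24
Constant third difference = -24.
Extend forward: -182 − 24 = -206;  -786 − 206 = -992;  -2532 − 992 = -3524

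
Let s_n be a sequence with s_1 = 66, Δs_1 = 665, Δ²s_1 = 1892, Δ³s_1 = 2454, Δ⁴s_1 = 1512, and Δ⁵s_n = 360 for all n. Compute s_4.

Build the table forward from the leading diagonal:
D5: 360  360  360  360
D4: 1512  1872  2232  2592
D3: 2454  3966  5838  8070
D2: 1892  4346  8312  14150
D1: 665  2557  6903  15215
s: 66  731  3288  10191

10191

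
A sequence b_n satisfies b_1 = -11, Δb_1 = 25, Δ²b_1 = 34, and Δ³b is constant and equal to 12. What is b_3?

73

Build the table forward from the leading diagonal:
Third differences: 12, 12, 12
Second differences: 34, 46, 58
First differences: 25, 59, 105
b: -11, 14, 73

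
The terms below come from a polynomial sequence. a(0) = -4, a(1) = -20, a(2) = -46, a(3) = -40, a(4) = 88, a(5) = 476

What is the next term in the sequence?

1310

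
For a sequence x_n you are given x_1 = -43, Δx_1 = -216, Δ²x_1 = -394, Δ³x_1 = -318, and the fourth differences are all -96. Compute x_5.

-4639

Build the table forward from the leading diagonal:
D4: -96, -96, -96, -96, -96
D3: -318, -414, -510, -606, -702
D2: -394, -712, -1126, -1636, -2242
D1: -216, -610, -1322, -2448, -4084
x: -43, -259, -869, -2191, -4639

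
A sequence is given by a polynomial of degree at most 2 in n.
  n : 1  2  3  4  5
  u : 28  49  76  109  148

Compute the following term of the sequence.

21, 27, 33, 39
6, 6, 6
Constant second difference = 6, so extend:
39 + 6 = 45;  148 + 45 = 193

193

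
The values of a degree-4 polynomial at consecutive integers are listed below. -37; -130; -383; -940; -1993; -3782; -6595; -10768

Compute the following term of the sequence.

-16685

Δ: -93 , -253 , -557 , -1053 , -1789 , -2813 , -4173
Δ²: -160 , -304 , -496 , -736 , -1024 , -1360
Δ³: -144 , -192 , -240 , -288 , -336
Δ⁴: -48 , -48 , -48 , -48
Fourth differences constant at -48.
-336 − 48 = -384;  -1360 − 384 = -1744;  -4173 − 1744 = -5917;  -10768 − 5917 = -16685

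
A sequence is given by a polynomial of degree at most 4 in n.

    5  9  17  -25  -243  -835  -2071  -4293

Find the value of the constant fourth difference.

-72

D1: 4, 8, -42, -218, -592, -1236, -2222
D2: 4, -50, -176, -374, -644, -986
D3: -54, -126, -198, -270, -342
D4: -72, -72, -72, -72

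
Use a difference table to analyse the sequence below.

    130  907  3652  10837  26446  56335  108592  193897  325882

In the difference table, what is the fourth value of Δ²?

14280

D1: 777, 2745, 7185, 15609, 29889, 52257, 85305, 131985
D2: 1968, 4440, 8424, 14280, 22368, 33048, 46680
D3: 2472, 3984, 5856, 8088, 10680, 13632
D4: 1512, 1872, 2232, 2592, 2952
D5: 360, 360, 360, 360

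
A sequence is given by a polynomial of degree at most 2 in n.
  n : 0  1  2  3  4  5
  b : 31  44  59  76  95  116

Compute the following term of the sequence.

139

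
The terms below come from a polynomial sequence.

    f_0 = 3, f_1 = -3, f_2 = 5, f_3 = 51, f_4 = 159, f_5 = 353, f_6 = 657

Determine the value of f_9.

2469

First differences: -6  8  46  108  194  304
Second differences: 14  38  62  86  110
Third differences: 24  24  24  24
Constant third difference = 24, so extend:
110 + 24 = 134;  304 + 134 = 438;  657 + 438 = 1095
134 + 24 = 158;  438 + 158 = 596;  1095 + 596 = 1691
158 + 24 = 182;  596 + 182 = 778;  1691 + 778 = 2469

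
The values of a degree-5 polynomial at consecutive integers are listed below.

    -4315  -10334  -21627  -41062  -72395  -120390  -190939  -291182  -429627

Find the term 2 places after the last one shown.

First differences: -6019  -11293  -19435  -31333  -47995  -70549  -100243  -138445
Second differences: -5274  -8142  -11898  -16662  -22554  -29694  -38202
Third differences: -2868  -3756  -4764  -5892  -7140  -8508
Fourth differences: -888  -1008  -1128  -1248  -1368
Fifth differences: -120  -120  -120  -120
Fifth differences constant at -120.
-1368 − 120 = -1488;  -8508 − 1488 = -9996;  -38202 − 9996 = -48198;  -138445 − 48198 = -186643;  -429627 − 186643 = -616270
-1488 − 120 = -1608;  -9996 − 1608 = -11604;  -48198 − 11604 = -59802;  -186643 − 59802 = -246445;  -616270 − 246445 = -862715

-862715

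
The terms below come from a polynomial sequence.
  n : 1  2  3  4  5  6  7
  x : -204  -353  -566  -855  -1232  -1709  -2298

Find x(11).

-6014

-149, -213, -289, -377, -477, -589
-64, -76, -88, -100, -112
-12, -12, -12, -12
Constant third difference = -12, so extend:
-112 − 12 = -124;  -589 − 124 = -713;  -2298 − 713 = -3011
-124 − 12 = -136;  -713 − 136 = -849;  -3011 − 849 = -3860
-136 − 12 = -148;  -849 − 148 = -997;  -3860 − 997 = -4857
-148 − 12 = -160;  -997 − 160 = -1157;  -4857 − 1157 = -6014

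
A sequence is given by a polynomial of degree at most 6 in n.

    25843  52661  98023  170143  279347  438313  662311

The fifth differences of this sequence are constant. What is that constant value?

240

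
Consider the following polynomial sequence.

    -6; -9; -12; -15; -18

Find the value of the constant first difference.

-3

Δ: -3, -3, -3, -3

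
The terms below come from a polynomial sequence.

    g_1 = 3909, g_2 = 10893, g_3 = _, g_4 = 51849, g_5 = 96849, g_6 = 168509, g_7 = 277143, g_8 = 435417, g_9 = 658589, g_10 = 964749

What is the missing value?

25307

Using the last 7 terms:
Δ: 45000, 71660, 108634, 158274, 223172, 306160
Δ²: 26660, 36974, 49640, 64898, 82988
Δ³: 10314, 12666, 15258, 18090
Δ⁴: 2352, 2592, 2832
Δ⁵: 240, 240
Constant fifth difference = 240.
Extend backward: 2352 − 240 = 2112;  10314 − 2112 = 8202;  26660 − 8202 = 18458;  45000 − 18458 = 26542;  51849 − 26542 = 25307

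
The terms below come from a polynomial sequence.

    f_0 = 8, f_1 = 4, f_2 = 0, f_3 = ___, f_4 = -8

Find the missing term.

-4

Using the first 3 terms:
-4  -4
Constant first difference = -4.
Extend forward: 0 − 4 = -4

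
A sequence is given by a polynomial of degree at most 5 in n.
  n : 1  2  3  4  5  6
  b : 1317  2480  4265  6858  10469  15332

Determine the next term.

1163  1785  2593  3611  4863
622  808  1018  1252
186  210  234
24  24
Constant fourth difference = 24, so extend:
234 + 24 = 258;  1252 + 258 = 1510;  4863 + 1510 = 6373;  15332 + 6373 = 21705

21705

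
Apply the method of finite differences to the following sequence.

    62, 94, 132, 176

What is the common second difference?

6

D1: 32, 38, 44
D2: 6, 6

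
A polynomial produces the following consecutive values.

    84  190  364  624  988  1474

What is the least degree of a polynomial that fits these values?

106, 174, 260, 364, 486
68, 86, 104, 122
18, 18, 18
The third differences are constant, so the polynomial has degree 3.

3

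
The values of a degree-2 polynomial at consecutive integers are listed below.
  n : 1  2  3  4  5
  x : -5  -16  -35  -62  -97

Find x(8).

First differences: -11, -19, -27, -35
Second differences: -8, -8, -8
Constant second difference = -8, so extend:
-35 − 8 = -43;  -97 − 43 = -140
-43 − 8 = -51;  -140 − 51 = -191
-51 − 8 = -59;  -191 − 59 = -250

-250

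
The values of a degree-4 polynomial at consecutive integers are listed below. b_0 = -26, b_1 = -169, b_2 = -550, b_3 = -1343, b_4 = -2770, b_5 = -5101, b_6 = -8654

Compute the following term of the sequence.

-13795

D1: -143, -381, -793, -1427, -2331, -3553
D2: -238, -412, -634, -904, -1222
D3: -174, -222, -270, -318
D4: -48, -48, -48
Fourth differences constant at -48.
-318 − 48 = -366;  -1222 − 366 = -1588;  -3553 − 1588 = -5141;  -8654 − 5141 = -13795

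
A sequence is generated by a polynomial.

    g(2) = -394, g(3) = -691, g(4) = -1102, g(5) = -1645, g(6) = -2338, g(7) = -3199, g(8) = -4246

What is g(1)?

-193

Δ: -297, -411, -543, -693, -861, -1047
Δ²: -114, -132, -150, -168, -186
Δ³: -18, -18, -18, -18
The third differences are constant at -18.
Work back: -114 + 18 = -96;  -297 + 96 = -201;  -394 + 201 = -193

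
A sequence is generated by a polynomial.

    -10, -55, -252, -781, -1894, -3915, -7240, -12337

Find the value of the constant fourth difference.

-72

First differences: -45, -197, -529, -1113, -2021, -3325, -5097
Second differences: -152, -332, -584, -908, -1304, -1772
Third differences: -180, -252, -324, -396, -468
Fourth differences: -72, -72, -72, -72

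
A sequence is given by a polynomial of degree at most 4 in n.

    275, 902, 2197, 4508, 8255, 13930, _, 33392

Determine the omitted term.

22097

Using the first 6 terms:
627  1295  2311  3747  5675
668  1016  1436  1928
348  420  492
72  72
Constant fourth difference = 72.
Extend forward: 492 + 72 = 564;  1928 + 564 = 2492;  5675 + 2492 = 8167;  13930 + 8167 = 22097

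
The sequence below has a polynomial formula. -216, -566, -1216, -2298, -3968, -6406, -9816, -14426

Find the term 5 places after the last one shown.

-65136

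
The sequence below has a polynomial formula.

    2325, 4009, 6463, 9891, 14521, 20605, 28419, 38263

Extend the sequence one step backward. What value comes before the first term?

First differences: 1684, 2454, 3428, 4630, 6084, 7814, 9844
Second differences: 770, 974, 1202, 1454, 1730, 2030
Third differences: 204, 228, 252, 276, 300
Fourth differences: 24, 24, 24, 24
The fourth differences are constant at 24.
Work back: 204 − 24 = 180;  770 − 180 = 590;  1684 − 590 = 1094;  2325 − 1094 = 1231

1231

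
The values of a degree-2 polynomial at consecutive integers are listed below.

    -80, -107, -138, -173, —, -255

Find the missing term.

-212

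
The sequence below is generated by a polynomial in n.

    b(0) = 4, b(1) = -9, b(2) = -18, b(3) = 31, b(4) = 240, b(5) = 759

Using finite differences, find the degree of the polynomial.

4

Δ: -13, -9, 49, 209, 519
Δ²: 4, 58, 160, 310
Δ³: 54, 102, 150
Δ⁴: 48, 48
The fourth differences are constant, so the polynomial has degree 4.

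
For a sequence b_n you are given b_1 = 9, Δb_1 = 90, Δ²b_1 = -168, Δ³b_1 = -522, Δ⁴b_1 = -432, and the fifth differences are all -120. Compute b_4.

-747

Build the table forward from the leading diagonal:
D5: -120, -120, -120, -120
D4: -432, -552, -672, -792
D3: -522, -954, -1506, -2178
D2: -168, -690, -1644, -3150
D1: 90, -78, -768, -2412
b: 9, 99, 21, -747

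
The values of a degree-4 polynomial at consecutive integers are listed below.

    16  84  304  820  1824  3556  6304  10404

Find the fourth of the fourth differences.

First differences: 68, 220, 516, 1004, 1732, 2748, 4100
Second differences: 152, 296, 488, 728, 1016, 1352
Third differences: 144, 192, 240, 288, 336
Fourth differences: 48, 48, 48, 48

48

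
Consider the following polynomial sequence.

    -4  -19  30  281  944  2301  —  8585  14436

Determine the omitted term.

Using the first 6 terms:
Δ: -15  49  251  663  1357
Δ²: 64  202  412  694
Δ³: 138  210  282
Δ⁴: 72  72
Constant fourth difference = 72.
Extend forward: 282 + 72 = 354;  694 + 354 = 1048;  1357 + 1048 = 2405;  2301 + 2405 = 4706

4706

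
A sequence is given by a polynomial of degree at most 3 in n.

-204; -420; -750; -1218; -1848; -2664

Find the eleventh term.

-10374

-216, -330, -468, -630, -816
-114, -138, -162, -186
-24, -24, -24
The third differences are constant (-24).
-186 − 24 = -210;  -816 − 210 = -1026;  -2664 − 1026 = -3690
-210 − 24 = -234;  -1026 − 234 = -1260;  -3690 − 1260 = -4950
-234 − 24 = -258;  -1260 − 258 = -1518;  -4950 − 1518 = -6468
-258 − 24 = -282;  -1518 − 282 = -1800;  -6468 − 1800 = -8268
-282 − 24 = -306;  -1800 − 306 = -2106;  -8268 − 2106 = -10374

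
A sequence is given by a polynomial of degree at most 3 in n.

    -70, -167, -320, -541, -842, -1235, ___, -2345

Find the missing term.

Using the first 6 terms:
First differences: -97  -153  -221  -301  -393
Second differences: -56  -68  -80  -92
Third differences: -12  -12  -12
Constant third difference = -12.
Extend forward: -92 − 12 = -104;  -393 − 104 = -497;  -1235 − 497 = -1732

-1732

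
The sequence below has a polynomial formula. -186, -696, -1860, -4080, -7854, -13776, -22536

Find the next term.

-510 , -1164 , -2220 , -3774 , -5922 , -8760
-654 , -1056 , -1554 , -2148 , -2838
-402 , -498 , -594 , -690
-96 , -96 , -96
The fourth differences are constant (-96).
-690 − 96 = -786;  -2838 − 786 = -3624;  -8760 − 3624 = -12384;  -22536 − 12384 = -34920

-34920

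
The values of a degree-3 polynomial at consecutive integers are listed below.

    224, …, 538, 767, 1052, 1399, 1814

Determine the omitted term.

359

Using the last 5 terms:
Δ: 229  285  347  415
Δ²: 56  62  68
Δ³: 6  6
Constant third difference = 6.
Extend backward: 56 − 6 = 50;  229 − 50 = 179;  538 − 179 = 359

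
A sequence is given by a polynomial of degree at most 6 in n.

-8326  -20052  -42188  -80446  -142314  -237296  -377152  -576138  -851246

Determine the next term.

-1222444

Δ: -11726, -22136, -38258, -61868, -94982, -139856, -198986, -275108
Δ²: -10410, -16122, -23610, -33114, -44874, -59130, -76122
Δ³: -5712, -7488, -9504, -11760, -14256, -16992
Δ⁴: -1776, -2016, -2256, -2496, -2736
Δ⁵: -240, -240, -240, -240
The fifth differences are constant (-240).
-2736 − 240 = -2976;  -16992 − 2976 = -19968;  -76122 − 19968 = -96090;  -275108 − 96090 = -371198;  -851246 − 371198 = -1222444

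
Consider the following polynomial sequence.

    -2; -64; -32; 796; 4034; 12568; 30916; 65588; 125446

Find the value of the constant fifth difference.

360

First differences: -62, 32, 828, 3238, 8534, 18348, 34672, 59858
Second differences: 94, 796, 2410, 5296, 9814, 16324, 25186
Third differences: 702, 1614, 2886, 4518, 6510, 8862
Fourth differences: 912, 1272, 1632, 1992, 2352
Fifth differences: 360, 360, 360, 360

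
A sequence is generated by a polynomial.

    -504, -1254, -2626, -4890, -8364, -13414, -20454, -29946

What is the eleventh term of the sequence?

-78474

First differences: -750 , -1372 , -2264 , -3474 , -5050 , -7040 , -9492
Second differences: -622 , -892 , -1210 , -1576 , -1990 , -2452
Third differences: -270 , -318 , -366 , -414 , -462
Fourth differences: -48 , -48 , -48 , -48
The fourth differences are constant (-48).
-462 − 48 = -510;  -2452 − 510 = -2962;  -9492 − 2962 = -12454;  -29946 − 12454 = -42400
-510 − 48 = -558;  -2962 − 558 = -3520;  -12454 − 3520 = -15974;  -42400 − 15974 = -58374
-558 − 48 = -606;  -3520 − 606 = -4126;  -15974 − 4126 = -20100;  -58374 − 20100 = -78474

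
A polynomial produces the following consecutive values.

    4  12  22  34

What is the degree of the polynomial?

2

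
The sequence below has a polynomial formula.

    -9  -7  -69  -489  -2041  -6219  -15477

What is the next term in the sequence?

-33469

D1: 2, -62, -420, -1552, -4178, -9258
D2: -64, -358, -1132, -2626, -5080
D3: -294, -774, -1494, -2454
D4: -480, -720, -960
D5: -240, -240
Constant fifth difference = -240, so extend:
-960 − 240 = -1200;  -2454 − 1200 = -3654;  -5080 − 3654 = -8734;  -9258 − 8734 = -17992;  -15477 − 17992 = -33469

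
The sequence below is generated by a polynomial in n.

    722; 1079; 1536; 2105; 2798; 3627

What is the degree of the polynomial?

3

First differences: 357, 457, 569, 693, 829
Second differences: 100, 112, 124, 136
Third differences: 12, 12, 12
The third differences are constant, so the polynomial has degree 3.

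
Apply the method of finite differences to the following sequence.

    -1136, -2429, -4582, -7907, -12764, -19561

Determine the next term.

-28754

D1: -1293, -2153, -3325, -4857, -6797
D2: -860, -1172, -1532, -1940
D3: -312, -360, -408
D4: -48, -48
Fourth differences constant at -48.
-408 − 48 = -456;  -1940 − 456 = -2396;  -6797 − 2396 = -9193;  -19561 − 9193 = -28754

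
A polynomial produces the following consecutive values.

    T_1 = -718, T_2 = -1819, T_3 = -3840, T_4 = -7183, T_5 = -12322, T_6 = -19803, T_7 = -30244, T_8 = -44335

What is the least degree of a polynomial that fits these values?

D1: -1101, -2021, -3343, -5139, -7481, -10441, -14091
D2: -920, -1322, -1796, -2342, -2960, -3650
D3: -402, -474, -546, -618, -690
D4: -72, -72, -72, -72
The fourth differences are constant, so the polynomial has degree 4.

4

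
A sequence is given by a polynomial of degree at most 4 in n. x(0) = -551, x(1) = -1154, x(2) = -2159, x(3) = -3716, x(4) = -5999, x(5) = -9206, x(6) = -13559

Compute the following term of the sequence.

Δ: -603, -1005, -1557, -2283, -3207, -4353
Δ²: -402, -552, -726, -924, -1146
Δ³: -150, -174, -198, -222
Δ⁴: -24, -24, -24
Fourth differences constant at -24.
-222 − 24 = -246;  -1146 − 246 = -1392;  -4353 − 1392 = -5745;  -13559 − 5745 = -19304

-19304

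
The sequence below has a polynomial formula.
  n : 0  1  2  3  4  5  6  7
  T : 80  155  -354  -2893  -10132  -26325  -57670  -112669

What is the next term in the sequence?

-202488

D1: 75  -509  -2539  -7239  -16193  -31345  -54999
D2: -584  -2030  -4700  -8954  -15152  -23654
D3: -1446  -2670  -4254  -6198  -8502
D4: -1224  -1584  -1944  -2304
D5: -360  -360  -360
Fifth differences constant at -360.
-2304 − 360 = -2664;  -8502 − 2664 = -11166;  -23654 − 11166 = -34820;  -54999 − 34820 = -89819;  -112669 − 89819 = -202488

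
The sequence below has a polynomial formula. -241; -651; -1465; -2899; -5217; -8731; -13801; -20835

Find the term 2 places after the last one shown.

Δ: -410, -814, -1434, -2318, -3514, -5070, -7034
Δ²: -404, -620, -884, -1196, -1556, -1964
Δ³: -216, -264, -312, -360, -408
Δ⁴: -48, -48, -48, -48
Fourth differences constant at -48.
-408 − 48 = -456;  -1964 − 456 = -2420;  -7034 − 2420 = -9454;  -20835 − 9454 = -30289
-456 − 48 = -504;  -2420 − 504 = -2924;  -9454 − 2924 = -12378;  -30289 − 12378 = -42667

-42667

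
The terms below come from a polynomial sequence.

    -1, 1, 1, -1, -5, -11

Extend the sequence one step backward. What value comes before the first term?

-5

First differences: 2  0  -2  -4  -6
Second differences: -2  -2  -2  -2
The second differences are constant at -2.
Work back: 2 + 2 = 4;  -1 − 4 = -5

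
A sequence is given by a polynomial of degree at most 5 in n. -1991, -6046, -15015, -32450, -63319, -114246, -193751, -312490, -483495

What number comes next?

-722414

Δ: -4055, -8969, -17435, -30869, -50927, -79505, -118739, -171005
Δ²: -4914, -8466, -13434, -20058, -28578, -39234, -52266
Δ³: -3552, -4968, -6624, -8520, -10656, -13032
Δ⁴: -1416, -1656, -1896, -2136, -2376
Δ⁵: -240, -240, -240, -240
The fifth differences are constant (-240).
-2376 − 240 = -2616;  -13032 − 2616 = -15648;  -52266 − 15648 = -67914;  -171005 − 67914 = -238919;  -483495 − 238919 = -722414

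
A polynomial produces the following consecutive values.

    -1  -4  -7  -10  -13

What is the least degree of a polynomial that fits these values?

1

-3, -3, -3, -3
The first differences are constant, so the polynomial has degree 1.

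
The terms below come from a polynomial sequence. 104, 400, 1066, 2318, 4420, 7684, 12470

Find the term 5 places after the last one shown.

75190

Δ: 296, 666, 1252, 2102, 3264, 4786
Δ²: 370, 586, 850, 1162, 1522
Δ³: 216, 264, 312, 360
Δ⁴: 48, 48, 48
Fourth differences constant at 48.
360 + 48 = 408;  1522 + 408 = 1930;  4786 + 1930 = 6716;  12470 + 6716 = 19186
408 + 48 = 456;  1930 + 456 = 2386;  6716 + 2386 = 9102;  19186 + 9102 = 28288
456 + 48 = 504;  2386 + 504 = 2890;  9102 + 2890 = 11992;  28288 + 11992 = 40280
504 + 48 = 552;  2890 + 552 = 3442;  11992 + 3442 = 15434;  40280 + 15434 = 55714
552 + 48 = 600;  3442 + 600 = 4042;  15434 + 4042 = 19476;  55714 + 19476 = 75190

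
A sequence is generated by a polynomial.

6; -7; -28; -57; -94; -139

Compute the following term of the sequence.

-192

D1: -13 , -21 , -29 , -37 , -45
D2: -8 , -8 , -8 , -8
Second differences constant at -8.
-45 − 8 = -53;  -139 − 53 = -192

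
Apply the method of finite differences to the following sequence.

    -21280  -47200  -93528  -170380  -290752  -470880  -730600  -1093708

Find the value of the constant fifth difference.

-360

Δ: -25920, -46328, -76852, -120372, -180128, -259720, -363108
Δ²: -20408, -30524, -43520, -59756, -79592, -103388
Δ³: -10116, -12996, -16236, -19836, -23796
Δ⁴: -2880, -3240, -3600, -3960
Δ⁵: -360, -360, -360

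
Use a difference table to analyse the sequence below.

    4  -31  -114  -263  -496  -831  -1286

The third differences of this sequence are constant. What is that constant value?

-18

Δ: -35, -83, -149, -233, -335, -455
Δ²: -48, -66, -84, -102, -120
Δ³: -18, -18, -18, -18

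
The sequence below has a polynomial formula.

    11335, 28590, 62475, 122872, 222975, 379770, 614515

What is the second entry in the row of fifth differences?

480

First differences: 17255, 33885, 60397, 100103, 156795, 234745
Second differences: 16630, 26512, 39706, 56692, 77950
Third differences: 9882, 13194, 16986, 21258
Fourth differences: 3312, 3792, 4272
Fifth differences: 480, 480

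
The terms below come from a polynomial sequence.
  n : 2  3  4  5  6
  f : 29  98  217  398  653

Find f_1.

-2

69, 119, 181, 255
50, 62, 74
12, 12
The third differences are constant at 12.
Work back: 50 − 12 = 38;  69 − 38 = 31;  29 − 31 = -2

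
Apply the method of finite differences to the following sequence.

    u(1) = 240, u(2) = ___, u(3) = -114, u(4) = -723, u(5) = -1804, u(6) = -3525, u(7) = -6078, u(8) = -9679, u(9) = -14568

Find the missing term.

167

Using the last 7 terms:
Δ: -609  -1081  -1721  -2553  -3601  -4889
Δ²: -472  -640  -832  -1048  -1288
Δ³: -168  -192  -216  -240
Δ⁴: -24  -24  -24
Constant fourth difference = -24.
Extend backward: -168 + 24 = -144;  -472 + 144 = -328;  -609 + 328 = -281;  -114 + 281 = 167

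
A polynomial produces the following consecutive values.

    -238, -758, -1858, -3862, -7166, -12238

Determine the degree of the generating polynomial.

4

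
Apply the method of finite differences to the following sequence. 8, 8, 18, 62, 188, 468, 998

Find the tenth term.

First differences: 0  10  44  126  280  530
Second differences: 10  34  82  154  250
Third differences: 24  48  72  96
Fourth differences: 24  24  24
Constant fourth difference = 24, so extend:
96 + 24 = 120;  250 + 120 = 370;  530 + 370 = 900;  998 + 900 = 1898
120 + 24 = 144;  370 + 144 = 514;  900 + 514 = 1414;  1898 + 1414 = 3312
144 + 24 = 168;  514 + 168 = 682;  1414 + 682 = 2096;  3312 + 2096 = 5408

5408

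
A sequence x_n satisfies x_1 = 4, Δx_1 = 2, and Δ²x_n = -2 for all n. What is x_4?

Build the table forward from the leading diagonal:
D2: -2, -2, -2, -2
D1: 2, 0, -2, -4
x: 4, 6, 6, 4

4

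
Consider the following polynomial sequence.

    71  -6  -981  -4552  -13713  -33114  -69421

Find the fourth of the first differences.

Δ: -77, -975, -3571, -9161, -19401, -36307
Δ²: -898, -2596, -5590, -10240, -16906
Δ³: -1698, -2994, -4650, -6666
Δ⁴: -1296, -1656, -2016
Δ⁵: -360, -360

-9161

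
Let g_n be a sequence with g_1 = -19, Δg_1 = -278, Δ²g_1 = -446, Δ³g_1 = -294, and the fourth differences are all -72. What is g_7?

-15337

Build the table forward from the leading diagonal:
Fourth differences: -72  -72  -72  -72  -72  -72  -72
Third differences: -294  -366  -438  -510  -582  -654  -726
Second differences: -446  -740  -1106  -1544  -2054  -2636  -3290
First differences: -278  -724  -1464  -2570  -4114  -6168  -8804
g: -19  -297  -1021  -2485  -5055  -9169  -15337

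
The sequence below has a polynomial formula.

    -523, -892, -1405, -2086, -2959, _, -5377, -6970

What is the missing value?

Using the first 5 terms:
-369, -513, -681, -873
-144, -168, -192
-24, -24
Constant third difference = -24.
Extend forward: -192 − 24 = -216;  -873 − 216 = -1089;  -2959 − 1089 = -4048

-4048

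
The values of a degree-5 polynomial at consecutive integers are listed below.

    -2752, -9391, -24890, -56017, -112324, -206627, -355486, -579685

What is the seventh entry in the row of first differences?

First differences: -6639, -15499, -31127, -56307, -94303, -148859, -224199
Second differences: -8860, -15628, -25180, -37996, -54556, -75340
Third differences: -6768, -9552, -12816, -16560, -20784
Fourth differences: -2784, -3264, -3744, -4224
Fifth differences: -480, -480, -480

-224199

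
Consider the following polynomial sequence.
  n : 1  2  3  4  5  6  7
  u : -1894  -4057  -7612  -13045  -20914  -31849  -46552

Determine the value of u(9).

-2163, -3555, -5433, -7869, -10935, -14703
-1392, -1878, -2436, -3066, -3768
-486, -558, -630, -702
-72, -72, -72
Fourth differences constant at -72.
-702 − 72 = -774;  -3768 − 774 = -4542;  -14703 − 4542 = -19245;  -46552 − 19245 = -65797
-774 − 72 = -846;  -4542 − 846 = -5388;  -19245 − 5388 = -24633;  -65797 − 24633 = -90430

-90430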